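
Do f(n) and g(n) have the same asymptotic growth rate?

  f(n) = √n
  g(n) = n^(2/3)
False

f(n) = √n is O(√n), and g(n) = n^(2/3) is O(n^(2/3)).
Since they have different growth rates, f(n) = Θ(g(n)) is false.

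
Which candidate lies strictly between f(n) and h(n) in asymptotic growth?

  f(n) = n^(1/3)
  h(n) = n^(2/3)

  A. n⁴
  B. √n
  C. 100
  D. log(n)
B

We need g(n) with n^(1/3) = o(g(n)) and g(n) = o(n^(2/3)), i.e. O(n^(1/3)) ≺ g ≺ O(n^(2/3)).
Check each option:
  A. n⁴ — O(n⁴) does not grow strictly slower than h(n)
  B. √n — O(√n) is strictly between O(n^(1/3)) and O(n^(2/3)) ✓
  C. 100 — O(1) does not grow strictly faster than f(n)
  D. log(n) — O(log n) does not grow strictly faster than f(n)

Only option B (√n) lies strictly between.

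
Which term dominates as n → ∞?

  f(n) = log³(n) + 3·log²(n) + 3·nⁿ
3·nⁿ

Looking at each term:
  - log³(n) is O(log³ n)
  - 3·log²(n) is O(log² n)
  - 3·nⁿ is O(nⁿ)

The term 3·nⁿ (O(nⁿ)) grows fastest and dominates all others.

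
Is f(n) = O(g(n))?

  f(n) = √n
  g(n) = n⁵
True

f(n) = √n is O(√n), and g(n) = n⁵ is O(n⁵).
Since O(√n) ⊆ O(n⁵) (f grows no faster than g), f(n) = O(g(n)) is true.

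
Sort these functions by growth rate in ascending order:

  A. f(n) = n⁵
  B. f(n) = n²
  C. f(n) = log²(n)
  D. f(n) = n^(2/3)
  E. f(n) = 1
E < C < D < B < A

Comparing growth rates:
E = 1 is O(1)
C = log²(n) is O(log² n)
D = n^(2/3) is O(n^(2/3))
B = n² is O(n²)
A = n⁵ is O(n⁵)

Therefore, the order from slowest to fastest is: E < C < D < B < A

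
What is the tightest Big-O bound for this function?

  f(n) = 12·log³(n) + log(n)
O(log³ n)

The dominant term in 12·log³(n) + log(n) is 12·log³(n), which is Θ(log³ n).
Lower-order terms (log(n)) are asymptotically negligible.
Constants are absorbed, so the tightest bound is O(log³ n).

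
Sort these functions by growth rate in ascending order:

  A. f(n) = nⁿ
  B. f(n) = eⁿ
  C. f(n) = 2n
C < B < A

Comparing growth rates:
C = 2n is O(n)
B = eⁿ is O(eⁿ)
A = nⁿ is O(nⁿ)

Therefore, the order from slowest to fastest is: C < B < A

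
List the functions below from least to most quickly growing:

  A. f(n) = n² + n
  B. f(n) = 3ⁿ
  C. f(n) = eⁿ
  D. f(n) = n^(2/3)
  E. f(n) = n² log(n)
D < A < E < C < B

Comparing growth rates:
D = n^(2/3) is O(n^(2/3))
A = n² + n is O(n²)
E = n² log(n) is O(n² log n)
C = eⁿ is O(eⁿ)
B = 3ⁿ is O(3ⁿ)

Therefore, the order from slowest to fastest is: D < A < E < C < B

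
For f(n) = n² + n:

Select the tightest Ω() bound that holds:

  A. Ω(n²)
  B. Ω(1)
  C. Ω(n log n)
A

f(n) = n² + n is Ω(n²).
All listed options are valid Big-Ω bounds (lower bounds),
but Ω(n²) is the tightest (largest valid bound).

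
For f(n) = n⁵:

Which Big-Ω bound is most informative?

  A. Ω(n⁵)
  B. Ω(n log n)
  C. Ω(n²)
A

f(n) = n⁵ is Ω(n⁵).
All listed options are valid Big-Ω bounds (lower bounds),
but Ω(n⁵) is the tightest (largest valid bound).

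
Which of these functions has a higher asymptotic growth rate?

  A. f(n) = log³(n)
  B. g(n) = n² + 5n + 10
B

f(n) = log³(n) is O(log³ n), while g(n) = n² + 5n + 10 is O(n²).
Since O(n²) grows faster than O(log³ n), g(n) dominates.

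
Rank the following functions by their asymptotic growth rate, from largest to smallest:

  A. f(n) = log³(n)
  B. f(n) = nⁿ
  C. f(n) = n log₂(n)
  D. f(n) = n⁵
B > D > C > A

Comparing growth rates:
B = nⁿ is O(nⁿ)
D = n⁵ is O(n⁵)
C = n log₂(n) is O(n log n)
A = log³(n) is O(log³ n)

Therefore, the order from fastest to slowest is: B > D > C > A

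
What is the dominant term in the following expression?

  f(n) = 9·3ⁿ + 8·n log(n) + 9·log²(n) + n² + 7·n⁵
9·3ⁿ

Looking at each term:
  - 9·3ⁿ is O(3ⁿ)
  - 8·n log(n) is O(n log n)
  - 9·log²(n) is O(log² n)
  - n² is O(n²)
  - 7·n⁵ is O(n⁵)

The term 9·3ⁿ (O(3ⁿ)) grows fastest and dominates all others.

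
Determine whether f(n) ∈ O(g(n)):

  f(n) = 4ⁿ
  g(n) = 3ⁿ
False

f(n) = 4ⁿ is O(4ⁿ), and g(n) = 3ⁿ is O(3ⁿ).
Since O(4ⁿ) grows faster than O(3ⁿ), f(n) = O(g(n)) is false.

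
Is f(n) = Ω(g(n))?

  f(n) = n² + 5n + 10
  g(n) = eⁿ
False

f(n) = n² + 5n + 10 is O(n²), and g(n) = eⁿ is O(eⁿ).
Since O(n²) grows slower than O(eⁿ), f(n) = Ω(g(n)) is false.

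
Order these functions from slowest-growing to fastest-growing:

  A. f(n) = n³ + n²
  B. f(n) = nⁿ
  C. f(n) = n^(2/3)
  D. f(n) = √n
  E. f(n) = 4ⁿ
D < C < A < E < B

Comparing growth rates:
D = √n is O(√n)
C = n^(2/3) is O(n^(2/3))
A = n³ + n² is O(n³)
E = 4ⁿ is O(4ⁿ)
B = nⁿ is O(nⁿ)

Therefore, the order from slowest to fastest is: D < C < A < E < B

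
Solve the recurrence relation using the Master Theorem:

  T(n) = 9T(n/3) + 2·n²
Θ(n² log n)

Master Theorem: a = 9, b = 3, f(n) = 2·n².
Compute the critical exponent d = log₃(9) = 2.
Compare f(n) = Θ(n²) against n^d:
  k = 2 = d, so f(n) = Θ(n^d) — Case 2.
  Work is balanced across levels: T(n) = Θ(n^d log n) = Θ(n² log n).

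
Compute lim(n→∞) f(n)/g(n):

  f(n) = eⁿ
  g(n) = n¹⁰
∞

Since eⁿ (O(eⁿ)) grows faster than n¹⁰ (O(n¹⁰)),
the ratio f(n)/g(n) → ∞ as n → ∞.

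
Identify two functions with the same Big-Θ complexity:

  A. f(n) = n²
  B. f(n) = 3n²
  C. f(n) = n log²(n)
A and B

Examining each function:
  A. n² is O(n²)
  B. 3n² is O(n²)
  C. n log²(n) is O(n log² n)

Functions A and B both have the same complexity class.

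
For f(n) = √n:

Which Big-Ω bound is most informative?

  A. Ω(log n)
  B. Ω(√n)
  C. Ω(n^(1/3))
B

f(n) = √n is Ω(√n).
All listed options are valid Big-Ω bounds (lower bounds),
but Ω(√n) is the tightest (largest valid bound).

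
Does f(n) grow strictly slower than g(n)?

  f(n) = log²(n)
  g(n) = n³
True

f(n) = log²(n) is O(log² n), and g(n) = n³ is O(n³).
Since O(log² n) grows strictly slower than O(n³), f(n) = o(g(n)) is true.
This means lim(n→∞) f(n)/g(n) = 0.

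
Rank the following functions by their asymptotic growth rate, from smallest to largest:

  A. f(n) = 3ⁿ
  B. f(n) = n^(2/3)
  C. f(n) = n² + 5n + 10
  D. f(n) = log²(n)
D < B < C < A

Comparing growth rates:
D = log²(n) is O(log² n)
B = n^(2/3) is O(n^(2/3))
C = n² + 5n + 10 is O(n²)
A = 3ⁿ is O(3ⁿ)

Therefore, the order from slowest to fastest is: D < B < C < A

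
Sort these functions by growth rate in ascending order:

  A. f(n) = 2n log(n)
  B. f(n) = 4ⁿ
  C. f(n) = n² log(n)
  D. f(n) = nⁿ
A < C < B < D

Comparing growth rates:
A = 2n log(n) is O(n log n)
C = n² log(n) is O(n² log n)
B = 4ⁿ is O(4ⁿ)
D = nⁿ is O(nⁿ)

Therefore, the order from slowest to fastest is: A < C < B < D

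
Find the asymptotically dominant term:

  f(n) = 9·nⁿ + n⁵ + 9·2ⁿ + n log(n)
9·nⁿ

Looking at each term:
  - 9·nⁿ is O(nⁿ)
  - n⁵ is O(n⁵)
  - 9·2ⁿ is O(2ⁿ)
  - n log(n) is O(n log n)

The term 9·nⁿ (O(nⁿ)) grows fastest and dominates all others.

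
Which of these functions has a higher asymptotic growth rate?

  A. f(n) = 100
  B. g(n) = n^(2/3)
B

f(n) = 100 is O(1), while g(n) = n^(2/3) is O(n^(2/3)).
Since O(n^(2/3)) grows faster than O(1), g(n) dominates.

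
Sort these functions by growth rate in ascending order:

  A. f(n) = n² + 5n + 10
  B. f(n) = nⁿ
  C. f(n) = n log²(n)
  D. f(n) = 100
D < C < A < B

Comparing growth rates:
D = 100 is O(1)
C = n log²(n) is O(n log² n)
A = n² + 5n + 10 is O(n²)
B = nⁿ is O(nⁿ)

Therefore, the order from slowest to fastest is: D < C < A < B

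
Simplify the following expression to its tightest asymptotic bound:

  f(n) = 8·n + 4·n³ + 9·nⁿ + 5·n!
Θ(nⁿ)

Order the terms by growth rate: 8·n ≺ 4·n³ ≺ 5·n! ≺ 9·nⁿ.
The fastest-growing term 9·nⁿ dominates as n → ∞; dropping its constant factor gives Θ(nⁿ).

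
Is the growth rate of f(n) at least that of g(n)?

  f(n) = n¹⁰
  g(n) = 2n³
True

f(n) = n¹⁰ is O(n¹⁰), and g(n) = 2n³ is O(n³).
Since O(n¹⁰) grows at least as fast as O(n³), f(n) = Ω(g(n)) is true.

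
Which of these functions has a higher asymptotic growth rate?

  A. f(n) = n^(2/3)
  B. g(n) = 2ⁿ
B

f(n) = n^(2/3) is O(n^(2/3)), while g(n) = 2ⁿ is O(2ⁿ).
Since O(2ⁿ) grows faster than O(n^(2/3)), g(n) dominates.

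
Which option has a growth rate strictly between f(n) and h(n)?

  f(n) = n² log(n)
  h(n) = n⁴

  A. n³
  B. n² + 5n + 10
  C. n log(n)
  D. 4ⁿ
A

We need g(n) with n² log(n) = o(g(n)) and g(n) = o(n⁴), i.e. O(n² log n) ≺ g ≺ O(n⁴).
Check each option:
  A. n³ — O(n³) is strictly between O(n² log n) and O(n⁴) ✓
  B. n² + 5n + 10 — O(n²) does not grow strictly faster than f(n)
  C. n log(n) — O(n log n) does not grow strictly faster than f(n)
  D. 4ⁿ — O(4ⁿ) does not grow strictly slower than h(n)

Only option A (n³) lies strictly between.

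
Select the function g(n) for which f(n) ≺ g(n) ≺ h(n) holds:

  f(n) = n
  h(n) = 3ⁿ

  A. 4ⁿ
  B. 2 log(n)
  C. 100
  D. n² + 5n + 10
D

We need g(n) with n = o(g(n)) and g(n) = o(3ⁿ), i.e. O(n) ≺ g ≺ O(3ⁿ).
Check each option:
  A. 4ⁿ — O(4ⁿ) does not grow strictly slower than h(n)
  B. 2 log(n) — O(log n) does not grow strictly faster than f(n)
  C. 100 — O(1) does not grow strictly faster than f(n)
  D. n² + 5n + 10 — O(n²) is strictly between O(n) and O(3ⁿ) ✓

Only option D (n² + 5n + 10) lies strictly between.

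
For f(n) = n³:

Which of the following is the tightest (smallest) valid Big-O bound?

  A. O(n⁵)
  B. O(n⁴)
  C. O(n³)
C

f(n) = n³ is O(n³).
All listed options are valid Big-O bounds (upper bounds),
but O(n³) is the tightest (smallest valid bound).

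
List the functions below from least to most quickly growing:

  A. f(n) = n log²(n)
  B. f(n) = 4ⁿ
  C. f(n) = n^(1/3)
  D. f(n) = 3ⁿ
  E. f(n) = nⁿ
C < A < D < B < E

Comparing growth rates:
C = n^(1/3) is O(n^(1/3))
A = n log²(n) is O(n log² n)
D = 3ⁿ is O(3ⁿ)
B = 4ⁿ is O(4ⁿ)
E = nⁿ is O(nⁿ)

Therefore, the order from slowest to fastest is: C < A < D < B < E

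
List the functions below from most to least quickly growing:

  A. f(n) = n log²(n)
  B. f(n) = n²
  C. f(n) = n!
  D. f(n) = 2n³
C > D > B > A

Comparing growth rates:
C = n! is O(n!)
D = 2n³ is O(n³)
B = n² is O(n²)
A = n log²(n) is O(n log² n)

Therefore, the order from fastest to slowest is: C > D > B > A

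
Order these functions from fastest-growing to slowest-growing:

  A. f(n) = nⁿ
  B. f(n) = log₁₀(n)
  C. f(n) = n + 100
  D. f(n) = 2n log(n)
A > D > C > B

Comparing growth rates:
A = nⁿ is O(nⁿ)
D = 2n log(n) is O(n log n)
C = n + 100 is O(n)
B = log₁₀(n) is O(log n)

Therefore, the order from fastest to slowest is: A > D > C > B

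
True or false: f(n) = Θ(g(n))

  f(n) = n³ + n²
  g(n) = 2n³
True

f(n) = n³ + n² and g(n) = 2n³ are both O(n³).
Since they have the same asymptotic growth rate, f(n) = Θ(g(n)) is true.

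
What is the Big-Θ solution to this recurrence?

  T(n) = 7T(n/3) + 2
Θ(n^log₃(7))

Master Theorem: a = 7, b = 3, f(n) = 2.
Compute the critical exponent d = log₃(7) = 1.771.
Compare f(n) = Θ(1) against n^d:
  k = 0 < d = 1.771, so f(n) = O(n^(d-ε)) — Case 1.
  The recursion cost dominates: T(n) = Θ(n^d) = Θ(n^log₃(7)).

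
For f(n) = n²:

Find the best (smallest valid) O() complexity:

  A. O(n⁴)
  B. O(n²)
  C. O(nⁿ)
B

f(n) = n² is O(n²).
All listed options are valid Big-O bounds (upper bounds),
but O(n²) is the tightest (smallest valid bound).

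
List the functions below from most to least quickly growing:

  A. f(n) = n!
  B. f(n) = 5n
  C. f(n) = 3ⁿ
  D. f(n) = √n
A > C > B > D

Comparing growth rates:
A = n! is O(n!)
C = 3ⁿ is O(3ⁿ)
B = 5n is O(n)
D = √n is O(√n)

Therefore, the order from fastest to slowest is: A > C > B > D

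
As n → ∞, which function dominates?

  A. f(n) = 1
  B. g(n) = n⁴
B

f(n) = 1 is O(1), while g(n) = n⁴ is O(n⁴).
Since O(n⁴) grows faster than O(1), g(n) dominates.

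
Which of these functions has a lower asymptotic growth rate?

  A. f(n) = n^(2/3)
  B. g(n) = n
A

f(n) = n^(2/3) is O(n^(2/3)), while g(n) = n is O(n).
Since O(n^(2/3)) grows slower than O(n), f(n) is dominated.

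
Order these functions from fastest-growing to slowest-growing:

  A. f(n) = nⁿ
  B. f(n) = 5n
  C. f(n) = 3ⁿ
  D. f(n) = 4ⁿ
A > D > C > B

Comparing growth rates:
A = nⁿ is O(nⁿ)
D = 4ⁿ is O(4ⁿ)
C = 3ⁿ is O(3ⁿ)
B = 5n is O(n)

Therefore, the order from fastest to slowest is: A > D > C > B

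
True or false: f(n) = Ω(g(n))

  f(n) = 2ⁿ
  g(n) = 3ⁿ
False

f(n) = 2ⁿ is O(2ⁿ), and g(n) = 3ⁿ is O(3ⁿ).
Since O(2ⁿ) grows slower than O(3ⁿ), f(n) = Ω(g(n)) is false.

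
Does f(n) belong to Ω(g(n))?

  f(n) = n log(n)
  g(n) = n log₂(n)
True

f(n) = n log(n) and g(n) = n log₂(n) are both O(n log n).
Big-Ω permits equal growth rates (f ≥ c·g for some c > 0), so f(n) = Ω(g(n)) is true.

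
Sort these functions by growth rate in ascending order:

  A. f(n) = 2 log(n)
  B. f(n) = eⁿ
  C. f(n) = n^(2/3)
A < C < B

Comparing growth rates:
A = 2 log(n) is O(log n)
C = n^(2/3) is O(n^(2/3))
B = eⁿ is O(eⁿ)

Therefore, the order from slowest to fastest is: A < C < B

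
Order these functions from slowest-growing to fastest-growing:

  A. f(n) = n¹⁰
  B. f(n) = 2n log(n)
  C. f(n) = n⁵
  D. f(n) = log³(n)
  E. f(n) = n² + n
D < B < E < C < A

Comparing growth rates:
D = log³(n) is O(log³ n)
B = 2n log(n) is O(n log n)
E = n² + n is O(n²)
C = n⁵ is O(n⁵)
A = n¹⁰ is O(n¹⁰)

Therefore, the order from slowest to fastest is: D < B < E < C < A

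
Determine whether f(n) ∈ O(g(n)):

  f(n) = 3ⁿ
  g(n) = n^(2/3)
False

f(n) = 3ⁿ is O(3ⁿ), and g(n) = n^(2/3) is O(n^(2/3)).
Since O(3ⁿ) grows faster than O(n^(2/3)), f(n) = O(g(n)) is false.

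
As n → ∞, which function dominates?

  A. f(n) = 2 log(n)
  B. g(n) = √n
B

f(n) = 2 log(n) is O(log n), while g(n) = √n is O(√n).
Since O(√n) grows faster than O(log n), g(n) dominates.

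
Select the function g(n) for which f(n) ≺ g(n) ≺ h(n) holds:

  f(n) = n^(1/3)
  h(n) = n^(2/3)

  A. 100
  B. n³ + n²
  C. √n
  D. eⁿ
C

We need g(n) with n^(1/3) = o(g(n)) and g(n) = o(n^(2/3)), i.e. O(n^(1/3)) ≺ g ≺ O(n^(2/3)).
Check each option:
  A. 100 — O(1) does not grow strictly faster than f(n)
  B. n³ + n² — O(n³) does not grow strictly slower than h(n)
  C. √n — O(√n) is strictly between O(n^(1/3)) and O(n^(2/3)) ✓
  D. eⁿ — O(eⁿ) does not grow strictly slower than h(n)

Only option C (√n) lies strictly between.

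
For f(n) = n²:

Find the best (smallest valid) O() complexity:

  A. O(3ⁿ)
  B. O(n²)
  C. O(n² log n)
B

f(n) = n² is O(n²).
All listed options are valid Big-O bounds (upper bounds),
but O(n²) is the tightest (smallest valid bound).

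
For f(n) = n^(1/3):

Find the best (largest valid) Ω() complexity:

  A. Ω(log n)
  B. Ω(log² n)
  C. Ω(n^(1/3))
C

f(n) = n^(1/3) is Ω(n^(1/3)).
All listed options are valid Big-Ω bounds (lower bounds),
but Ω(n^(1/3)) is the tightest (largest valid bound).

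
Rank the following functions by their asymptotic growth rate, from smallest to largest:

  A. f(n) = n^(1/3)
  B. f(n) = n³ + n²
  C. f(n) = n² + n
A < C < B

Comparing growth rates:
A = n^(1/3) is O(n^(1/3))
C = n² + n is O(n²)
B = n³ + n² is O(n³)

Therefore, the order from slowest to fastest is: A < C < B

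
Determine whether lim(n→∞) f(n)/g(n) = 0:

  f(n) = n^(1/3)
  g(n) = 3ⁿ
True

f(n) = n^(1/3) is O(n^(1/3)), and g(n) = 3ⁿ is O(3ⁿ).
Since O(n^(1/3)) grows strictly slower than O(3ⁿ), f(n) = o(g(n)) is true.
This means lim(n→∞) f(n)/g(n) = 0.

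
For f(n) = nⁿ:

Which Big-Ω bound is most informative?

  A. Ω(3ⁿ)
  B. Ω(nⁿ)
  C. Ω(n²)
B

f(n) = nⁿ is Ω(nⁿ).
All listed options are valid Big-Ω bounds (lower bounds),
but Ω(nⁿ) is the tightest (largest valid bound).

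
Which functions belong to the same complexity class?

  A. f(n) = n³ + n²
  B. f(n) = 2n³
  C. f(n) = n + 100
A and B

Examining each function:
  A. n³ + n² is O(n³)
  B. 2n³ is O(n³)
  C. n + 100 is O(n)

Functions A and B both have the same complexity class.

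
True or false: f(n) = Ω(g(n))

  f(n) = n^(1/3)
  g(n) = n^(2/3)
False

f(n) = n^(1/3) is O(n^(1/3)), and g(n) = n^(2/3) is O(n^(2/3)).
Since O(n^(1/3)) grows slower than O(n^(2/3)), f(n) = Ω(g(n)) is false.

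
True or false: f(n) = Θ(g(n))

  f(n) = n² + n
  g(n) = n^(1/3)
False

f(n) = n² + n is O(n²), and g(n) = n^(1/3) is O(n^(1/3)).
Since they have different growth rates, f(n) = Θ(g(n)) is false.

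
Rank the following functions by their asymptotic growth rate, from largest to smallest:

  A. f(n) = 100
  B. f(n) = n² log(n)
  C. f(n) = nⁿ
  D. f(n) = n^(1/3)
C > B > D > A

Comparing growth rates:
C = nⁿ is O(nⁿ)
B = n² log(n) is O(n² log n)
D = n^(1/3) is O(n^(1/3))
A = 100 is O(1)

Therefore, the order from fastest to slowest is: C > B > D > A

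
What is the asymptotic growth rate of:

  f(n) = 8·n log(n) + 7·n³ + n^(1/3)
Θ(n³)

Order the terms by growth rate: n^(1/3) ≺ 8·n log(n) ≺ 7·n³.
The fastest-growing term 7·n³ dominates as n → ∞; dropping its constant factor gives Θ(n³).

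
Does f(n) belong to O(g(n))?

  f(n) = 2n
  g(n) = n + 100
True

f(n) = 2n and g(n) = n + 100 are both O(n).
Big-O permits equal growth rates (f ≤ c·g for some c), so f(n) = O(g(n)) is true.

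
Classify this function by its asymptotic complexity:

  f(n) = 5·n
O(n)

The dominant term in 5·n is 5·n, which is Θ(n).
Constants are absorbed, so the tightest bound is O(n).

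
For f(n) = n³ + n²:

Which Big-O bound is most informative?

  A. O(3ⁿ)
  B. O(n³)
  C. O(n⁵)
B

f(n) = n³ + n² is O(n³).
All listed options are valid Big-O bounds (upper bounds),
but O(n³) is the tightest (smallest valid bound).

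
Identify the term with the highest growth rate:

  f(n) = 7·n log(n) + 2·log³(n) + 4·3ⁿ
4·3ⁿ

Looking at each term:
  - 7·n log(n) is O(n log n)
  - 2·log³(n) is O(log³ n)
  - 4·3ⁿ is O(3ⁿ)

The term 4·3ⁿ (O(3ⁿ)) grows fastest and dominates all others.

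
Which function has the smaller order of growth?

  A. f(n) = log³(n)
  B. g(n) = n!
A

f(n) = log³(n) is O(log³ n), while g(n) = n! is O(n!).
Since O(log³ n) grows slower than O(n!), f(n) is dominated.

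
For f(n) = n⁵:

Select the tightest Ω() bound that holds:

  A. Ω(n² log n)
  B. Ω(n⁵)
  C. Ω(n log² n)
B

f(n) = n⁵ is Ω(n⁵).
All listed options are valid Big-Ω bounds (lower bounds),
but Ω(n⁵) is the tightest (largest valid bound).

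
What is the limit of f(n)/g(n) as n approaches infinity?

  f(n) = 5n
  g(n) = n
5

Since 5n and n have the same growth rate (O(n)),
the ratio converges to a constant: 5.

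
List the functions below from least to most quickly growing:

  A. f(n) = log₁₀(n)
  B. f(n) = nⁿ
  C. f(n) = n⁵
A < C < B

Comparing growth rates:
A = log₁₀(n) is O(log n)
C = n⁵ is O(n⁵)
B = nⁿ is O(nⁿ)

Therefore, the order from slowest to fastest is: A < C < B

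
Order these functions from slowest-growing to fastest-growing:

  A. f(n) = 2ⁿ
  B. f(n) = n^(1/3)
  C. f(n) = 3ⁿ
B < A < C

Comparing growth rates:
B = n^(1/3) is O(n^(1/3))
A = 2ⁿ is O(2ⁿ)
C = 3ⁿ is O(3ⁿ)

Therefore, the order from slowest to fastest is: B < A < C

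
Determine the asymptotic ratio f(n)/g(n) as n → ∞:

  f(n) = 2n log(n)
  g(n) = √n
∞

Since 2n log(n) (O(n log n)) grows faster than √n (O(√n)),
the ratio f(n)/g(n) → ∞ as n → ∞.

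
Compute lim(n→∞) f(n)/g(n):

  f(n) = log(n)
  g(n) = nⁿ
0

Since log(n) (O(log n)) grows slower than nⁿ (O(nⁿ)),
the ratio f(n)/g(n) → 0 as n → ∞.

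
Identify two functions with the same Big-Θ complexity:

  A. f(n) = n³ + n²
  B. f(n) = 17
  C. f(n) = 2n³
A and C

Examining each function:
  A. n³ + n² is O(n³)
  B. 17 is O(1)
  C. 2n³ is O(n³)

Functions A and C both have the same complexity class.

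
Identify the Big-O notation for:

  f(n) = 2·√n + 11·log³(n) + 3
O(√n)

The dominant term in 2·√n + 11·log³(n) + 3 is 2·√n, which is Θ(√n).
Lower-order terms (11·log³(n), 3) are asymptotically negligible.
Constants are absorbed, so the tightest bound is O(√n).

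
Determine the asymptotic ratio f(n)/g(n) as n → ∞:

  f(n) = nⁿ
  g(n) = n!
∞

Since nⁿ (O(nⁿ)) grows faster than n! (O(n!)),
the ratio f(n)/g(n) → ∞ as n → ∞.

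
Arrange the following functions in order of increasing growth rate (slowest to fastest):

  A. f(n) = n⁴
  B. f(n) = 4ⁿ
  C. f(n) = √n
C < A < B

Comparing growth rates:
C = √n is O(√n)
A = n⁴ is O(n⁴)
B = 4ⁿ is O(4ⁿ)

Therefore, the order from slowest to fastest is: C < A < B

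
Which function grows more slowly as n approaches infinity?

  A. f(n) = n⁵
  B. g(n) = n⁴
B

f(n) = n⁵ is O(n⁵), while g(n) = n⁴ is O(n⁴).
Since O(n⁴) grows slower than O(n⁵), g(n) is dominated.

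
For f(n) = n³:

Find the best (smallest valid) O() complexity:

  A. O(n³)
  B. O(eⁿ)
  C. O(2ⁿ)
A

f(n) = n³ is O(n³).
All listed options are valid Big-O bounds (upper bounds),
but O(n³) is the tightest (smallest valid bound).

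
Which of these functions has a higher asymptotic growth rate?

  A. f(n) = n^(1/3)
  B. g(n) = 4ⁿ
B

f(n) = n^(1/3) is O(n^(1/3)), while g(n) = 4ⁿ is O(4ⁿ).
Since O(4ⁿ) grows faster than O(n^(1/3)), g(n) dominates.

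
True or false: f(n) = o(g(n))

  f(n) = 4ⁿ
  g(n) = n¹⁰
False

f(n) = 4ⁿ is O(4ⁿ), and g(n) = n¹⁰ is O(n¹⁰).
Since O(4ⁿ) grows faster than or equal to O(n¹⁰), f(n) = o(g(n)) is false.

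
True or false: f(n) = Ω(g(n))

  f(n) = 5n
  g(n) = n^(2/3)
True

f(n) = 5n is O(n), and g(n) = n^(2/3) is O(n^(2/3)).
Since O(n) grows at least as fast as O(n^(2/3)), f(n) = Ω(g(n)) is true.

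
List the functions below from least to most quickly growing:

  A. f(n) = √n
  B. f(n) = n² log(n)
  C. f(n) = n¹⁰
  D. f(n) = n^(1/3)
D < A < B < C

Comparing growth rates:
D = n^(1/3) is O(n^(1/3))
A = √n is O(√n)
B = n² log(n) is O(n² log n)
C = n¹⁰ is O(n¹⁰)

Therefore, the order from slowest to fastest is: D < A < B < C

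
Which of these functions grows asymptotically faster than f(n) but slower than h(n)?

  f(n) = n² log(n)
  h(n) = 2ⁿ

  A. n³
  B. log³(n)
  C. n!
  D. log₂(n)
A

We need g(n) with n² log(n) = o(g(n)) and g(n) = o(2ⁿ), i.e. O(n² log n) ≺ g ≺ O(2ⁿ).
Check each option:
  A. n³ — O(n³) is strictly between O(n² log n) and O(2ⁿ) ✓
  B. log³(n) — O(log³ n) does not grow strictly faster than f(n)
  C. n! — O(n!) does not grow strictly slower than h(n)
  D. log₂(n) — O(log n) does not grow strictly faster than f(n)

Only option A (n³) lies strictly between.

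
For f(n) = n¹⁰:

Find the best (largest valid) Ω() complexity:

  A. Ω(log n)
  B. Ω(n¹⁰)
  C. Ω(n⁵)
B

f(n) = n¹⁰ is Ω(n¹⁰).
All listed options are valid Big-Ω bounds (lower bounds),
but Ω(n¹⁰) is the tightest (largest valid bound).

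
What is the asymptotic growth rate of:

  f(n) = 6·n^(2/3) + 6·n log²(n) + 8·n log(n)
Θ(n log² n)

Order the terms by growth rate: 6·n^(2/3) ≺ 8·n log(n) ≺ 6·n log²(n).
The fastest-growing term 6·n log²(n) dominates as n → ∞; dropping its constant factor gives Θ(n log² n).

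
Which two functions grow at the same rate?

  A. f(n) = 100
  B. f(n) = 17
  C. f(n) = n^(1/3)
A and B

Examining each function:
  A. 100 is O(1)
  B. 17 is O(1)
  C. n^(1/3) is O(n^(1/3))

Functions A and B both have the same complexity class.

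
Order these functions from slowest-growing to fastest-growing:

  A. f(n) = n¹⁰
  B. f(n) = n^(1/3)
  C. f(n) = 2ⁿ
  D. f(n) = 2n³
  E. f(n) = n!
B < D < A < C < E

Comparing growth rates:
B = n^(1/3) is O(n^(1/3))
D = 2n³ is O(n³)
A = n¹⁰ is O(n¹⁰)
C = 2ⁿ is O(2ⁿ)
E = n! is O(n!)

Therefore, the order from slowest to fastest is: B < D < A < C < E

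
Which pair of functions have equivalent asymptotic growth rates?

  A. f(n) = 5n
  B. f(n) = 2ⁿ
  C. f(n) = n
A and C

Examining each function:
  A. 5n is O(n)
  B. 2ⁿ is O(2ⁿ)
  C. n is O(n)

Functions A and C both have the same complexity class.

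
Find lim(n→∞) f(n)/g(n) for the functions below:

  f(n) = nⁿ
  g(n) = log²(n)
∞

Since nⁿ (O(nⁿ)) grows faster than log²(n) (O(log² n)),
the ratio f(n)/g(n) → ∞ as n → ∞.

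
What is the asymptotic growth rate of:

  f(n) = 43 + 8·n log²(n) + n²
Θ(n²)

Order the terms by growth rate: 43 ≺ 8·n log²(n) ≺ n².
The fastest-growing term n² dominates as n → ∞; dropping its constant factor gives Θ(n²).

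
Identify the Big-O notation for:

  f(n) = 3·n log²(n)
O(n log² n)

The dominant term in 3·n log²(n) is 3·n log²(n), which is Θ(n log² n).
Constants are absorbed, so the tightest bound is O(n log² n).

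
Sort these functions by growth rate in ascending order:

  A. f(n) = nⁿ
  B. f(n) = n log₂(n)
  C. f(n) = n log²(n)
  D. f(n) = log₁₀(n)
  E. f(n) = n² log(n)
D < B < C < E < A

Comparing growth rates:
D = log₁₀(n) is O(log n)
B = n log₂(n) is O(n log n)
C = n log²(n) is O(n log² n)
E = n² log(n) is O(n² log n)
A = nⁿ is O(nⁿ)

Therefore, the order from slowest to fastest is: D < B < C < E < A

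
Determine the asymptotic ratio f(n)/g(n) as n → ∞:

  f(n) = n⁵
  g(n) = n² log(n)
∞

Since n⁵ (O(n⁵)) grows faster than n² log(n) (O(n² log n)),
the ratio f(n)/g(n) → ∞ as n → ∞.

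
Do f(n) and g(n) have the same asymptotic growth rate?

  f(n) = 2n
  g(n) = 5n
True

f(n) = 2n and g(n) = 5n are both O(n).
Since they have the same asymptotic growth rate, f(n) = Θ(g(n)) is true.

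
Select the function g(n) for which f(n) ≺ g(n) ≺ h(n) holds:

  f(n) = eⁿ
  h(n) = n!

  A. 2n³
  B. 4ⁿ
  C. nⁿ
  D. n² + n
B

We need g(n) with eⁿ = o(g(n)) and g(n) = o(n!), i.e. O(eⁿ) ≺ g ≺ O(n!).
Check each option:
  A. 2n³ — O(n³) does not grow strictly faster than f(n)
  B. 4ⁿ — O(4ⁿ) is strictly between O(eⁿ) and O(n!) ✓
  C. nⁿ — O(nⁿ) does not grow strictly slower than h(n)
  D. n² + n — O(n²) does not grow strictly faster than f(n)

Only option B (4ⁿ) lies strictly between.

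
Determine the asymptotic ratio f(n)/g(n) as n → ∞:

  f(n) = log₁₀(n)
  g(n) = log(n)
1/log(10)

Since log₁₀(n) and log(n) have the same growth rate (O(log n)),
the ratio converges to a constant: 1/log(10).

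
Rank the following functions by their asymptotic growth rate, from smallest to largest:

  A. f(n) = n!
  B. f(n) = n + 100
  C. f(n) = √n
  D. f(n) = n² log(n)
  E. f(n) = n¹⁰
C < B < D < E < A

Comparing growth rates:
C = √n is O(√n)
B = n + 100 is O(n)
D = n² log(n) is O(n² log n)
E = n¹⁰ is O(n¹⁰)
A = n! is O(n!)

Therefore, the order from slowest to fastest is: C < B < D < E < A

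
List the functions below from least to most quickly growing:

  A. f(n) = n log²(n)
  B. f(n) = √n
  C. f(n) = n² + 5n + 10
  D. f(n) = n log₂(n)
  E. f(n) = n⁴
B < D < A < C < E

Comparing growth rates:
B = √n is O(√n)
D = n log₂(n) is O(n log n)
A = n log²(n) is O(n log² n)
C = n² + 5n + 10 is O(n²)
E = n⁴ is O(n⁴)

Therefore, the order from slowest to fastest is: B < D < A < C < E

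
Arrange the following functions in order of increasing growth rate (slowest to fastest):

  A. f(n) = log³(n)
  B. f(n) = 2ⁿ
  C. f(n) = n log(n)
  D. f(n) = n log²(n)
A < C < D < B

Comparing growth rates:
A = log³(n) is O(log³ n)
C = n log(n) is O(n log n)
D = n log²(n) is O(n log² n)
B = 2ⁿ is O(2ⁿ)

Therefore, the order from slowest to fastest is: A < C < D < B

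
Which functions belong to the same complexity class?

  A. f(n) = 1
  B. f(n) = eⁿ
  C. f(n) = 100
A and C

Examining each function:
  A. 1 is O(1)
  B. eⁿ is O(eⁿ)
  C. 100 is O(1)

Functions A and C both have the same complexity class.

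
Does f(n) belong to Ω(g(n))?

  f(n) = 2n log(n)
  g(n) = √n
True

f(n) = 2n log(n) is O(n log n), and g(n) = √n is O(√n).
Since O(n log n) grows at least as fast as O(√n), f(n) = Ω(g(n)) is true.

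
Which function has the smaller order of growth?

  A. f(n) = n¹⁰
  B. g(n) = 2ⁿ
A

f(n) = n¹⁰ is O(n¹⁰), while g(n) = 2ⁿ is O(2ⁿ).
Since O(n¹⁰) grows slower than O(2ⁿ), f(n) is dominated.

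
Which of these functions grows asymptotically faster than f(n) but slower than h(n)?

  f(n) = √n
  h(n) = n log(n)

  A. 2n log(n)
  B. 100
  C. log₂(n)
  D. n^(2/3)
D

We need g(n) with √n = o(g(n)) and g(n) = o(n log(n)), i.e. O(√n) ≺ g ≺ O(n log n).
Check each option:
  A. 2n log(n) — O(n log n) does not grow strictly slower than h(n)
  B. 100 — O(1) does not grow strictly faster than f(n)
  C. log₂(n) — O(log n) does not grow strictly faster than f(n)
  D. n^(2/3) — O(n^(2/3)) is strictly between O(√n) and O(n log n) ✓

Only option D (n^(2/3)) lies strictly between.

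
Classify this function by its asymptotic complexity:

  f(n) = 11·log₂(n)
O(log n)

The dominant term in 11·log₂(n) is 11·log₂(n), which is Θ(log n).
Constants are absorbed, so the tightest bound is O(log n).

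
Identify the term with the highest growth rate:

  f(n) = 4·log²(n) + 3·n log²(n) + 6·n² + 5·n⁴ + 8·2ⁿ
8·2ⁿ

Looking at each term:
  - 4·log²(n) is O(log² n)
  - 3·n log²(n) is O(n log² n)
  - 6·n² is O(n²)
  - 5·n⁴ is O(n⁴)
  - 8·2ⁿ is O(2ⁿ)

The term 8·2ⁿ (O(2ⁿ)) grows fastest and dominates all others.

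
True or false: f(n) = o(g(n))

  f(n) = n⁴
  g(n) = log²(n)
False

f(n) = n⁴ is O(n⁴), and g(n) = log²(n) is O(log² n).
Since O(n⁴) grows faster than or equal to O(log² n), f(n) = o(g(n)) is false.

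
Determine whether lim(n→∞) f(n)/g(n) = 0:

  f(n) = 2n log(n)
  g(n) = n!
True

f(n) = 2n log(n) is O(n log n), and g(n) = n! is O(n!).
Since O(n log n) grows strictly slower than O(n!), f(n) = o(g(n)) is true.
This means lim(n→∞) f(n)/g(n) = 0.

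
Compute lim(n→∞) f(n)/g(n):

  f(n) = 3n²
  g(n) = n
∞

Since 3n² (O(n²)) grows faster than n (O(n)),
the ratio f(n)/g(n) → ∞ as n → ∞.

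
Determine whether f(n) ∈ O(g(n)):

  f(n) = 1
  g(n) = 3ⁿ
True

f(n) = 1 is O(1), and g(n) = 3ⁿ is O(3ⁿ).
Since O(1) ⊆ O(3ⁿ) (f grows no faster than g), f(n) = O(g(n)) is true.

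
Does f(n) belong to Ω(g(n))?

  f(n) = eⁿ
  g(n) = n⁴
True

f(n) = eⁿ is O(eⁿ), and g(n) = n⁴ is O(n⁴).
Since O(eⁿ) grows at least as fast as O(n⁴), f(n) = Ω(g(n)) is true.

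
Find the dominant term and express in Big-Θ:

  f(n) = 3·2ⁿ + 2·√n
Θ(2ⁿ)

Order the terms by growth rate: 2·√n ≺ 3·2ⁿ.
The fastest-growing term 3·2ⁿ dominates as n → ∞; dropping its constant factor gives Θ(2ⁿ).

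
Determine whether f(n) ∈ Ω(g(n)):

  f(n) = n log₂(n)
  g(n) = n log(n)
True

f(n) = n log₂(n) and g(n) = n log(n) are both O(n log n).
Big-Ω permits equal growth rates (f ≥ c·g for some c > 0), so f(n) = Ω(g(n)) is true.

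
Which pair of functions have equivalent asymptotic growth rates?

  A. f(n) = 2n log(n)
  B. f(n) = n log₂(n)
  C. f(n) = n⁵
A and B

Examining each function:
  A. 2n log(n) is O(n log n)
  B. n log₂(n) is O(n log n)
  C. n⁵ is O(n⁵)

Functions A and B both have the same complexity class.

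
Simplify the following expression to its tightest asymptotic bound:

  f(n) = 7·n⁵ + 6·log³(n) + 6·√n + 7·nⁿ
Θ(nⁿ)

Order the terms by growth rate: 6·log³(n) ≺ 6·√n ≺ 7·n⁵ ≺ 7·nⁿ.
The fastest-growing term 7·nⁿ dominates as n → ∞; dropping its constant factor gives Θ(nⁿ).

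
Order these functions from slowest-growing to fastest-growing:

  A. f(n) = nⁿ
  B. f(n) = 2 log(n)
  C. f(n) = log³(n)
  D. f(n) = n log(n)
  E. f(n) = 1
E < B < C < D < A

Comparing growth rates:
E = 1 is O(1)
B = 2 log(n) is O(log n)
C = log³(n) is O(log³ n)
D = n log(n) is O(n log n)
A = nⁿ is O(nⁿ)

Therefore, the order from slowest to fastest is: E < B < C < D < A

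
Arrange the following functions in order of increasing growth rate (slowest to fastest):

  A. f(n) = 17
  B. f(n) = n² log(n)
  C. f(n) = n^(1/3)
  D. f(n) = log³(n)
A < D < C < B

Comparing growth rates:
A = 17 is O(1)
D = log³(n) is O(log³ n)
C = n^(1/3) is O(n^(1/3))
B = n² log(n) is O(n² log n)

Therefore, the order from slowest to fastest is: A < D < C < B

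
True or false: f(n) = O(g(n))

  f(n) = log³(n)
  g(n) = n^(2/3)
True

f(n) = log³(n) is O(log³ n), and g(n) = n^(2/3) is O(n^(2/3)).
Since O(log³ n) ⊆ O(n^(2/3)) (f grows no faster than g), f(n) = O(g(n)) is true.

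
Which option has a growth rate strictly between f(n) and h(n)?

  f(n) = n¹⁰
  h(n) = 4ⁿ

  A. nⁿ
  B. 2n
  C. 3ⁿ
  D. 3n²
C

We need g(n) with n¹⁰ = o(g(n)) and g(n) = o(4ⁿ), i.e. O(n¹⁰) ≺ g ≺ O(4ⁿ).
Check each option:
  A. nⁿ — O(nⁿ) does not grow strictly slower than h(n)
  B. 2n — O(n) does not grow strictly faster than f(n)
  C. 3ⁿ — O(3ⁿ) is strictly between O(n¹⁰) and O(4ⁿ) ✓
  D. 3n² — O(n²) does not grow strictly faster than f(n)

Only option C (3ⁿ) lies strictly between.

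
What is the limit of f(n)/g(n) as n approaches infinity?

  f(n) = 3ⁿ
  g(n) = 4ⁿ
0

Since 3ⁿ (O(3ⁿ)) grows slower than 4ⁿ (O(4ⁿ)),
the ratio f(n)/g(n) → 0 as n → ∞.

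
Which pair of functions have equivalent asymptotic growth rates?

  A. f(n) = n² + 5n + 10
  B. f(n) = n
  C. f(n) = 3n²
A and C

Examining each function:
  A. n² + 5n + 10 is O(n²)
  B. n is O(n)
  C. 3n² is O(n²)

Functions A and C both have the same complexity class.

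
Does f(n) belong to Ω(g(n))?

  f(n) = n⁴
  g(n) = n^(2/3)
True

f(n) = n⁴ is O(n⁴), and g(n) = n^(2/3) is O(n^(2/3)).
Since O(n⁴) grows at least as fast as O(n^(2/3)), f(n) = Ω(g(n)) is true.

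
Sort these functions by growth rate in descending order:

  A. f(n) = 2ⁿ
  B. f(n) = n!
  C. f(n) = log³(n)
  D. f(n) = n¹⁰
B > A > D > C

Comparing growth rates:
B = n! is O(n!)
A = 2ⁿ is O(2ⁿ)
D = n¹⁰ is O(n¹⁰)
C = log³(n) is O(log³ n)

Therefore, the order from fastest to slowest is: B > A > D > C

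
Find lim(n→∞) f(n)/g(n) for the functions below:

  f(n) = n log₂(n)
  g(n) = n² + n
0

Since n log₂(n) (O(n log n)) grows slower than n² + n (O(n²)),
the ratio f(n)/g(n) → 0 as n → ∞.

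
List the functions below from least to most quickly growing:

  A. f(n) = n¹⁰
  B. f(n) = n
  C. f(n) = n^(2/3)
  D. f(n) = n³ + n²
C < B < D < A

Comparing growth rates:
C = n^(2/3) is O(n^(2/3))
B = n is O(n)
D = n³ + n² is O(n³)
A = n¹⁰ is O(n¹⁰)

Therefore, the order from slowest to fastest is: C < B < D < A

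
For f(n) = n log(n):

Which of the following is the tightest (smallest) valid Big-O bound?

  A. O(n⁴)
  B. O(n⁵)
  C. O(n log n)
C

f(n) = n log(n) is O(n log n).
All listed options are valid Big-O bounds (upper bounds),
but O(n log n) is the tightest (smallest valid bound).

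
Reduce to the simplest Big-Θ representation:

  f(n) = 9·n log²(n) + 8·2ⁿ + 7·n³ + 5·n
Θ(2ⁿ)

Order the terms by growth rate: 5·n ≺ 9·n log²(n) ≺ 7·n³ ≺ 8·2ⁿ.
The fastest-growing term 8·2ⁿ dominates as n → ∞; dropping its constant factor gives Θ(2ⁿ).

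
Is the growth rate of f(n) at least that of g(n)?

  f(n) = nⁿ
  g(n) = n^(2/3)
True

f(n) = nⁿ is O(nⁿ), and g(n) = n^(2/3) is O(n^(2/3)).
Since O(nⁿ) grows at least as fast as O(n^(2/3)), f(n) = Ω(g(n)) is true.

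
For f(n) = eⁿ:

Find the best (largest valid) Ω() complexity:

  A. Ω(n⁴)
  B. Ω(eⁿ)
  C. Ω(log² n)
B

f(n) = eⁿ is Ω(eⁿ).
All listed options are valid Big-Ω bounds (lower bounds),
but Ω(eⁿ) is the tightest (largest valid bound).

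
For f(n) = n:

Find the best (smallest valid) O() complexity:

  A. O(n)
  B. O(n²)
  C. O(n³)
A

f(n) = n is O(n).
All listed options are valid Big-O bounds (upper bounds),
but O(n) is the tightest (smallest valid bound).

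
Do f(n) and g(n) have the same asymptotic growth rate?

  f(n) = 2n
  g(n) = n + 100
True

f(n) = 2n and g(n) = n + 100 are both O(n).
Since they have the same asymptotic growth rate, f(n) = Θ(g(n)) is true.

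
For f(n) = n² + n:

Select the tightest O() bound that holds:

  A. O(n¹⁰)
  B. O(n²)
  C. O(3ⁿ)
B

f(n) = n² + n is O(n²).
All listed options are valid Big-O bounds (upper bounds),
but O(n²) is the tightest (smallest valid bound).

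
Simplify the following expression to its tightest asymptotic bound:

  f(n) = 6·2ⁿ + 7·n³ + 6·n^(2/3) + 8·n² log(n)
Θ(2ⁿ)

Order the terms by growth rate: 6·n^(2/3) ≺ 8·n² log(n) ≺ 7·n³ ≺ 6·2ⁿ.
The fastest-growing term 6·2ⁿ dominates as n → ∞; dropping its constant factor gives Θ(2ⁿ).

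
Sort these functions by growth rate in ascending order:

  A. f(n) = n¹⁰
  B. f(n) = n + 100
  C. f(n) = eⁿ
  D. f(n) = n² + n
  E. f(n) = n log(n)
B < E < D < A < C

Comparing growth rates:
B = n + 100 is O(n)
E = n log(n) is O(n log n)
D = n² + n is O(n²)
A = n¹⁰ is O(n¹⁰)
C = eⁿ is O(eⁿ)

Therefore, the order from slowest to fastest is: B < E < D < A < C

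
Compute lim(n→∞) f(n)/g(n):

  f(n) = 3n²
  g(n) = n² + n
3

Since 3n² and n² + n have the same growth rate (O(n²)),
the ratio converges to a constant: 3.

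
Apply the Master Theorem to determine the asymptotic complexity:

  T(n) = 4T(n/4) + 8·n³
Θ(n³)

Master Theorem: a = 4, b = 4, f(n) = 8·n³.
Compute the critical exponent d = log₄(4) = 1.
Compare f(n) = Θ(n³) against n^d:
  k = 3 > d = 1, so f(n) = Ω(n^(d+ε)) — Case 3.
  Regularity: a·(n/b)^3/n^3 = a/b^3 = 4/64 < 1 ✓.
  The top-level work dominates: T(n) = Θ(f(n)) = Θ(n³).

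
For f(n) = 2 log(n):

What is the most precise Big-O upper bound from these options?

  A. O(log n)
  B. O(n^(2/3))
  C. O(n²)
A

f(n) = 2 log(n) is O(log n).
All listed options are valid Big-O bounds (upper bounds),
but O(log n) is the tightest (smallest valid bound).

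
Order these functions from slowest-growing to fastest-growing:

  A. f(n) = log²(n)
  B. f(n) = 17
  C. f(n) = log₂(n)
B < C < A

Comparing growth rates:
B = 17 is O(1)
C = log₂(n) is O(log n)
A = log²(n) is O(log² n)

Therefore, the order from slowest to fastest is: B < C < A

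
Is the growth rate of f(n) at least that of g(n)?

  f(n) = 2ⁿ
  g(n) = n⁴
True

f(n) = 2ⁿ is O(2ⁿ), and g(n) = n⁴ is O(n⁴).
Since O(2ⁿ) grows at least as fast as O(n⁴), f(n) = Ω(g(n)) is true.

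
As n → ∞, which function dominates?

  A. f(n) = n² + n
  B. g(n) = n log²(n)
A

f(n) = n² + n is O(n²), while g(n) = n log²(n) is O(n log² n).
Since O(n²) grows faster than O(n log² n), f(n) dominates.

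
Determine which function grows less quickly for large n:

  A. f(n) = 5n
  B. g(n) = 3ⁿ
A

f(n) = 5n is O(n), while g(n) = 3ⁿ is O(3ⁿ).
Since O(n) grows slower than O(3ⁿ), f(n) is dominated.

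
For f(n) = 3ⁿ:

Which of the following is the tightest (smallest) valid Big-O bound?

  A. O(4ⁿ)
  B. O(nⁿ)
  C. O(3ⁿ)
C

f(n) = 3ⁿ is O(3ⁿ).
All listed options are valid Big-O bounds (upper bounds),
but O(3ⁿ) is the tightest (smallest valid bound).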